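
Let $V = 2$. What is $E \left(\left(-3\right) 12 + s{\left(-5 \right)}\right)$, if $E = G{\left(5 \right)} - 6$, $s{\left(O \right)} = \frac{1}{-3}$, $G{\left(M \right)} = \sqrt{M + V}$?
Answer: $218 - \frac{109 \sqrt{7}}{3} \approx 121.87$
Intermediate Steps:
$G{\left(M \right)} = \sqrt{2 + M}$ ($G{\left(M \right)} = \sqrt{M + 2} = \sqrt{2 + M}$)
$s{\left(O \right)} = - \frac{1}{3}$
$E = -6 + \sqrt{7}$ ($E = \sqrt{2 + 5} - 6 = \sqrt{7} - 6 = -6 + \sqrt{7} \approx -3.3542$)
$E \left(\left(-3\right) 12 + s{\left(-5 \right)}\right) = \left(-6 + \sqrt{7}\right) \left(\left(-3\right) 12 - \frac{1}{3}\right) = \left(-6 + \sqrt{7}\right) \left(-36 - \frac{1}{3}\right) = \left(-6 + \sqrt{7}\right) \left(- \frac{109}{3}\right) = 218 - \frac{109 \sqrt{7}}{3}$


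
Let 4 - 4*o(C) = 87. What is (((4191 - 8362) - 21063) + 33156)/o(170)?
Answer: -31688/83 ≈ -381.78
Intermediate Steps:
o(C) = -83/4 (o(C) = 1 - ¼*87 = 1 - 87/4 = -83/4)
(((4191 - 8362) - 21063) + 33156)/o(170) = (((4191 - 8362) - 21063) + 33156)/(-83/4) = ((-4171 - 21063) + 33156)*(-4/83) = (-25234 + 33156)*(-4/83) = 7922*(-4/83) = -31688/83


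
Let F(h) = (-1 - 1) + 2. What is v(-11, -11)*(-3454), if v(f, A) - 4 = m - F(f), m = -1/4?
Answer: -25905/2 ≈ -12953.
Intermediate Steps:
m = -¼ (m = -1*¼ = -¼ ≈ -0.25000)
F(h) = 0 (F(h) = -2 + 2 = 0)
v(f, A) = 15/4 (v(f, A) = 4 + (-¼ - 1*0) = 4 + (-¼ + 0) = 4 - ¼ = 15/4)
v(-11, -11)*(-3454) = (15/4)*(-3454) = -25905/2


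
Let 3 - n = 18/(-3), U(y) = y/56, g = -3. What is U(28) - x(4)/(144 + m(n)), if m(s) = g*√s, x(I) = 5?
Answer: 25/54 ≈ 0.46296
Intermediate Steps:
U(y) = y/56 (U(y) = y*(1/56) = y/56)
n = 9 (n = 3 - 18/(-3) = 3 - 18*(-1)/3 = 3 - 1*(-6) = 3 + 6 = 9)
m(s) = -3*√s
U(28) - x(4)/(144 + m(n)) = (1/56)*28 - 5/(144 - 3*√9) = ½ - 5/(144 - 3*3) = ½ - 5/(144 - 9) = ½ - 5/135 = ½ - 1*1/27 = ½ - 1/27 = 25/54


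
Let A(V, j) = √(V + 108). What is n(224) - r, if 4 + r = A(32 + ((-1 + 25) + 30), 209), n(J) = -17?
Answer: -13 - √194 ≈ -26.928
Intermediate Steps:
A(V, j) = √(108 + V)
r = -4 + √194 (r = -4 + √(108 + (32 + ((-1 + 25) + 30))) = -4 + √(108 + (32 + (24 + 30))) = -4 + √(108 + (32 + 54)) = -4 + √(108 + 86) = -4 + √194 ≈ 9.9284)
n(224) - r = -17 - (-4 + √194) = -17 + (4 - √194) = -13 - √194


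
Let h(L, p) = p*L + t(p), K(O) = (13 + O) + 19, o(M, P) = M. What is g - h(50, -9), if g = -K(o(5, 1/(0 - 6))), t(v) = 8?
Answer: 405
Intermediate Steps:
K(O) = 32 + O
h(L, p) = 8 + L*p (h(L, p) = p*L + 8 = L*p + 8 = 8 + L*p)
g = -37 (g = -(32 + 5) = -1*37 = -37)
g - h(50, -9) = -37 - (8 + 50*(-9)) = -37 - (8 - 450) = -37 - 1*(-442) = -37 + 442 = 405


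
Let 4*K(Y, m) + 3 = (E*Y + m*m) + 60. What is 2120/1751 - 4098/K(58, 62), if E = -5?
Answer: -21047072/6322861 ≈ -3.3287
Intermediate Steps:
K(Y, m) = 57/4 - 5*Y/4 + m²/4 (K(Y, m) = -¾ + ((-5*Y + m*m) + 60)/4 = -¾ + ((-5*Y + m²) + 60)/4 = -¾ + ((m² - 5*Y) + 60)/4 = -¾ + (60 + m² - 5*Y)/4 = -¾ + (15 - 5*Y/4 + m²/4) = 57/4 - 5*Y/4 + m²/4)
2120/1751 - 4098/K(58, 62) = 2120/1751 - 4098/(57/4 - 5/4*58 + (¼)*62²) = 2120*(1/1751) - 4098/(57/4 - 145/2 + (¼)*3844) = 2120/1751 - 4098/(57/4 - 145/2 + 961) = 2120/1751 - 4098/3611/4 = 2120/1751 - 4098*4/3611 = 2120/1751 - 16392/3611 = -21047072/6322861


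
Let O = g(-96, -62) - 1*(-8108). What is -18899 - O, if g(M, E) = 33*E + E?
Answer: -24899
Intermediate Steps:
g(M, E) = 34*E
O = 6000 (O = 34*(-62) - 1*(-8108) = -2108 + 8108 = 6000)
-18899 - O = -18899 - 1*6000 = -18899 - 6000 = -24899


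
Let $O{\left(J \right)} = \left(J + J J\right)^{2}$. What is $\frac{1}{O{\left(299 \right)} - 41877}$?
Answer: $\frac{1}{8046048123} \approx 1.2428 \cdot 10^{-10}$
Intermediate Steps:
$O{\left(J \right)} = \left(J + J^{2}\right)^{2}$
$\frac{1}{O{\left(299 \right)} - 41877} = \frac{1}{299^{2} \left(1 + 299\right)^{2} - 41877} = \frac{1}{89401 \cdot 300^{2} - 41877} = \frac{1}{89401 \cdot 90000 - 41877} = \frac{1}{8046090000 - 41877} = \frac{1}{8046048123}$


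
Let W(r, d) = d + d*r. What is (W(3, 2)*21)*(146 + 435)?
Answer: 97608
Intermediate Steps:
(W(3, 2)*21)*(146 + 435) = ((2*(1 + 3))*21)*(146 + 435) = ((2*4)*21)*581 = (8*21)*581 = 168*581 = 97608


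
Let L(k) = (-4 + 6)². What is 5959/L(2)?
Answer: 5959/4 ≈ 1489.8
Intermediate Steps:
L(k) = 4 (L(k) = 2² = 4)
5959/L(2) = 5959/4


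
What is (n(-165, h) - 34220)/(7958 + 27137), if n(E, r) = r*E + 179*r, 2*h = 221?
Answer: -32673/35095 ≈ -0.93099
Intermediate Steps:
h = 221/2 (h = (½)*221 = 221/2 ≈ 110.50)
n(E, r) = 179*r + E*r (n(E, r) = E*r + 179*r = 179*r + E*r)
(n(-165, h) - 34220)/(7958 + 27137) = (221*(179 - 165)/2 - 34220)/(7958 + 27137) = ((221/2)*14 - 34220)/35095 = (1547 - 34220)*(1/35095) = -32673*1/35095 = -32673/35095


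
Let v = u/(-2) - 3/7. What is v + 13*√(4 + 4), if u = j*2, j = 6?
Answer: -45/7 + 26*√2 ≈ 30.341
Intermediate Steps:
u = 12 (u = 6*2 = 12)
v = -45/7 (v = 12/(-2) - 3/7 = 12*(-½) - 3*⅐ = -6 - 3/7 = -45/7 ≈ -6.4286)
v + 13*√(4 + 4) = -45/7 + 13*√(4 + 4) = -45/7 + 13*√8 = -45/7 + 13*(2*√2) = -45/7 + 26*√2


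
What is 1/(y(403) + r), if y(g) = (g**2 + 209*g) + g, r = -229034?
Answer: 1/18005 ≈ 5.5540e-5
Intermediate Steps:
y(g) = g**2 + 210*g
1/(y(403) + r) = 1/(403*(210 + 403) - 229034) = 1/(403*613 - 229034) = 1/(247039 - 229034) = 1/18005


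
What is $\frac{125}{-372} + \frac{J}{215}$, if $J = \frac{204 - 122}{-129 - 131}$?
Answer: $- \frac{1754501}{5198700} \approx -0.33749$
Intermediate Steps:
$J = - \frac{41}{130}$ ($J = \frac{82}{-260} = 82 \left(- \frac{1}{260}\right) = - \frac{41}{130} \approx -0.31538$)
$\frac{125}{-372} + \frac{J}{215} = \frac{125}{-372} - \frac{41}{130 \cdot 215} = 125 \left(- \frac{1}{372}\right) - \frac{41}{27950} = - \frac{125}{372} - \frac{41}{27950} = - \frac{1754501}{5198700}$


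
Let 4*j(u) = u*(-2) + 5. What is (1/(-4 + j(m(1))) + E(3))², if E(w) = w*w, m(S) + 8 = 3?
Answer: 25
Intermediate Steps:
m(S) = -5 (m(S) = -8 + 3 = -5)
E(w) = w²
j(u) = 5/4 - u/2 (j(u) = (u*(-2) + 5)/4 = (-2*u + 5)/4 = (5 - 2*u)/4 = 5/4 - u/2)
(1/(-4 + j(m(1))) + E(3))² = (1/(-4 + (5/4 - ½*(-5))) + 3²)² = (1/(-4 + (5/4 + 5/2)) + 9)² = (1/(-4 + 15/4) + 9)² = (1/(-¼) + 9)² = (-4 + 9)² = 5² = 25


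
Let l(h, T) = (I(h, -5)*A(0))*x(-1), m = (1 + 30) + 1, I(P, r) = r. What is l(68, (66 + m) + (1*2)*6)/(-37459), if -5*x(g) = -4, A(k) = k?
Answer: 0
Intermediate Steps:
x(g) = 4/5 (x(g) = -1/5*(-4) = 4/5)
m = 32 (m = 31 + 1 = 32)
l(h, T) = 0 (l(h, T) = -5*0*(4/5) = 0*(4/5) = 0)
l(68, (66 + m) + (1*2)*6)/(-37459) = 0/(-37459) = 0*(-1/37459) = 0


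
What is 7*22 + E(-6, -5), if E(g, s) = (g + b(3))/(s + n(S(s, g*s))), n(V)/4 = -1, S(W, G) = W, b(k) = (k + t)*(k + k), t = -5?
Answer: 156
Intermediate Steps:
b(k) = 2*k*(-5 + k) (b(k) = (k - 5)*(k + k) = (-5 + k)*(2*k) = 2*k*(-5 + k))
n(V) = -4 (n(V) = 4*(-1) = -4)
E(g, s) = (-12 + g)/(-4 + s) (E(g, s) = (g + 2*3*(-5 + 3))/(s - 4) = (g + 2*3*(-2))/(-4 + s) = (g - 12)/(-4 + s) = (-12 + g)/(-4 + s))
7*22 + E(-6, -5) = 7*22 + (-12 - 6)/(-4 - 5) = 154 - 18/(-9) = 154 - ⅑*(-18) = 154 + 2 = 156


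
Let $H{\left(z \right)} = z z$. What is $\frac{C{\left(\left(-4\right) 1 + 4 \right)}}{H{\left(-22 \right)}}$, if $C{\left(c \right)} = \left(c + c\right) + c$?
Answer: $0$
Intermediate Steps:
$H{\left(z \right)} = z^{2}$
$C{\left(c \right)} = 3 c$ ($C{\left(c \right)} = 2 c + c = 3 c$)
$\frac{C{\left(\left(-4\right) 1 + 4 \right)}}{H{\left(-22 \right)}} = \frac{3 \left(\left(-4\right) 1 + 4\right)}{\left(-22\right)^{2}} = \frac{3 \left(-4 + 4\right)}{484} = 3 \cdot 0 \cdot \frac{1}{484} = 0 \cdot \frac{1}{484} = 0$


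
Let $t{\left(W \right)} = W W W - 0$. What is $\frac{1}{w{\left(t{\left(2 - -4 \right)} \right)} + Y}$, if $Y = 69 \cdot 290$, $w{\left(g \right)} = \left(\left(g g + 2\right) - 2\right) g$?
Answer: $\frac{1}{10097706} \approx 9.9032 \cdot 10^{-8}$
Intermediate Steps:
$t{\left(W \right)} = W^{3}$ ($t{\left(W \right)} = W^{2} W + 0 = W^{3} + 0 = W^{3}$)
$w{\left(g \right)} = g^{3}$ ($w{\left(g \right)} = \left(\left(g^{2} + 2\right) - 2\right) g = \left(\left(2 + g^{2}\right) - 2\right) g = g^{2} g = g^{3}$)
$Y = 20010$
$\frac{1}{w{\left(t{\left(2 - -4 \right)} \right)} + Y} = \frac{1}{\left(\left(2 - -4\right)^{3}\right)^{3} + 20010} = \frac{1}{\left(\left(2 + 4\right)^{3}\right)^{3} + 20010} = \frac{1}{\left(6^{3}\right)^{3} + 20010} = \frac{1}{216^{3} + 20010} = \frac{1}{10077696 + 20010} = \frac{1}{10097706}$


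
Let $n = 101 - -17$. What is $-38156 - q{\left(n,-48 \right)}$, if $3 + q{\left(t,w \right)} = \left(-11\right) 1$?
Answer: $-38142$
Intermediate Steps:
$n = 118$ ($n = 101 + 17 = 118$)
$q{\left(t,w \right)} = -14$ ($q{\left(t,w \right)} = -3 - 11 = -14$)
$-38156 - q{\left(n,-48 \right)} = -38156 - -14 = -38156 + 14 = -38142$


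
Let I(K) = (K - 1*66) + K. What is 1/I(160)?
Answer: 1/254 ≈ 0.0039370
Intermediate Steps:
I(K) = -66 + 2*K (I(K) = (K - 66) + K = (-66 + K) + K = -66 + 2*K)
1/I(160) = 1/(-66 + 2*160) = 1/(-66 + 320) = 1/254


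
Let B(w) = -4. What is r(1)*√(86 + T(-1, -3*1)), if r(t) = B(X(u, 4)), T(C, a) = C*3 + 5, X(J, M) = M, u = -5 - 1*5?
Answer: -8*√22 ≈ -37.523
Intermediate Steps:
u = -10 (u = -5 - 5 = -10)
T(C, a) = 5 + 3*C (T(C, a) = 3*C + 5 = 5 + 3*C)
r(t) = -4
r(1)*√(86 + T(-1, -3*1)) = -4*√(86 + (5 + 3*(-1))) = -4*√(86 + (5 - 3)) = -4*√(86 + 2) = -8*√22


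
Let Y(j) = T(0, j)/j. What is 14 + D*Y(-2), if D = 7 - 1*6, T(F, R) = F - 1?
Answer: 29/2 ≈ 14.500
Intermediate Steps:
T(F, R) = -1 + F
D = 1 (D = 7 - 6 = 1)
Y(j) = -1/j (Y(j) = (-1 + 0)/j = -1/j)
14 + D*Y(-2) = 14 + 1*(-1/(-2)) = 14 + 1*(-1*(-1/2)) = 14 + 1*(1/2) = 14 + 1/2 = 29/2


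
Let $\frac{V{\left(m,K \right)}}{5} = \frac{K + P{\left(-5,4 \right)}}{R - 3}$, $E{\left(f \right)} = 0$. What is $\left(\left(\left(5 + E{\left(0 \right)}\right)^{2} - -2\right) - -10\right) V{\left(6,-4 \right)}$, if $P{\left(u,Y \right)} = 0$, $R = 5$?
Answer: $-370$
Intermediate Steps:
$V{\left(m,K \right)} = \frac{5 K}{2}$ ($V{\left(m,K \right)} = 5 \frac{K + 0}{5 - 3} = 5 \frac{K}{2} = \frac{5 K}{2}$)
$\left(\left(\left(5 + E{\left(0 \right)}\right)^{2} - -2\right) - -10\right) V{\left(6,-4 \right)} = \left(\left(\left(5 + 0\right)^{2} - -2\right) - -10\right) \frac{5}{2} \left(-4\right) = \left(\left(5^{2} + 2\right) + 10\right) \left(-10\right) = \left(\left(25 + 2\right) + 10\right) \left(-10\right) = \left(27 + 10\right) \left(-10\right) = 37 \left(-10\right) = -370$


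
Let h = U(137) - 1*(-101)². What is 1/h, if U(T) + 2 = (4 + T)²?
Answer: 1/9678 ≈ 0.00010333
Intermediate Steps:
U(T) = -2 + (4 + T)²
h = 9678 (h = (-2 + (4 + 137)²) - 1*(-101)² = (-2 + 141²) - 1*10201 = (-2 + 19881) - 10201 = 19879 - 10201 = 9678)
1/h = 1/9678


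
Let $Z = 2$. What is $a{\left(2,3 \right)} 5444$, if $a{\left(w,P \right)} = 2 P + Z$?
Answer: $43552$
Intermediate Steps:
$a{\left(w,P \right)} = 2 + 2 P$ ($a{\left(w,P \right)} = 2 P + 2 = 2 + 2 P$)
$a{\left(2,3 \right)} 5444 = \left(2 + 2 \cdot 3\right) 5444 = \left(2 + 6\right) 5444 = 8 \cdot 5444 = 43552$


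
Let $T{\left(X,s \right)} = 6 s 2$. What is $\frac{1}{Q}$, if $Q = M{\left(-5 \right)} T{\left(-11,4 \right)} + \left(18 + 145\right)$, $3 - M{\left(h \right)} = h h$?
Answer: $- \frac{1}{893} \approx -0.0011198$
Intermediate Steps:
$M{\left(h \right)} = 3 - h^{2}$ ($M{\left(h \right)} = 3 - h h = 3 - h^{2}$)
$T{\left(X,s \right)} = 12 s$
$Q = -893$ ($Q = \left(3 - \left(-5\right)^{2}\right) 12 \cdot 4 + \left(18 + 145\right) = \left(3 - 25\right) 48 + 163 = \left(-22\right) 48 + 163 = -1056 + 163 = -893$)
$\frac{1}{Q} = \frac{1}{-893} = - \frac{1}{893}$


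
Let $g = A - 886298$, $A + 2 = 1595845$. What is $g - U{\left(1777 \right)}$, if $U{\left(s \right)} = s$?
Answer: $707768$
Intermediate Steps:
$A = 1595843$ ($A = -2 + 1595845 = 1595843$)
$g = 709545$ ($g = 1595843 - 886298 = 709545$)
$g - U{\left(1777 \right)} = 709545 - 1777 = 707768$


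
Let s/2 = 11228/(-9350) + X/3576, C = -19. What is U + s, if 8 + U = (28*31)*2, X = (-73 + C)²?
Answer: 3615918184/2089725 ≈ 1730.3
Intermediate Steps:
X = 8464 (X = (-73 - 19)² = (-92)² = 8464)
s = 4873384/2089725 (s = 2*(11228/(-9350) + 8464/3576) = 2*(11228*(-1/9350) + 8464*(1/3576)) = 2*(-5614/4675 + 1058/447) = 2*(2436692/2089725) = 4873384/2089725 ≈ 2.3321)
U = 1728 (U = -8 + (28*31)*2 = -8 + 868*2 = -8 + 1736 = 1728)
U + s = 1728 + 4873384/2089725 = 3615918184/2089725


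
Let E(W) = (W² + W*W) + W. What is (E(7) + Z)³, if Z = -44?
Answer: 226981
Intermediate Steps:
E(W) = W + 2*W² (E(W) = (W² + W²) + W = 2*W² + W = W + 2*W²)
(E(7) + Z)³ = (7*(1 + 2*7) - 44)³ = (7*(1 + 14) - 44)³ = (7*15 - 44)³ = (105 - 44)³ = 61³ = 226981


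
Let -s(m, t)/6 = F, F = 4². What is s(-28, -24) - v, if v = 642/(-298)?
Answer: -13983/149 ≈ -93.846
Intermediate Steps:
F = 16
s(m, t) = -96 (s(m, t) = -6*16 = -96)
v = -321/149 (v = 642*(-1/298) = -321/149 ≈ -2.1544)
s(-28, -24) - v = -96 - 1*(-321/149) = -96 + 321/149 = -13983/149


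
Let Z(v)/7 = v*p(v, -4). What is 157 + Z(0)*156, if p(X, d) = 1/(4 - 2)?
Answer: 157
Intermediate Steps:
p(X, d) = ½ (p(X, d) = 1/2 = ½)
Z(v) = 7*v/2 (Z(v) = 7*(v*(½)) = 7*(v/2) = 7*v/2)
157 + Z(0)*156 = 157 + ((7/2)*0)*156 = 157 + 0*156 = 157 + 0 = 157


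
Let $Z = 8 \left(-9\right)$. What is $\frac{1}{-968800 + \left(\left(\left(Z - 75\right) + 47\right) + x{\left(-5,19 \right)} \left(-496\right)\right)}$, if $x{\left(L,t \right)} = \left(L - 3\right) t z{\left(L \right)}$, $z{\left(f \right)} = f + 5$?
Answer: $- \frac{1}{968900} \approx -1.0321 \cdot 10^{-6}$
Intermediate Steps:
$z{\left(f \right)} = 5 + f$
$Z = -72$
$x{\left(L,t \right)} = t \left(-3 + L\right) \left(5 + L\right)$ ($x{\left(L,t \right)} = \left(L - 3\right) t \left(5 + L\right) = \left(-3 + L\right) t \left(5 + L\right) = t \left(-3 + L\right) \left(5 + L\right)$)
$\frac{1}{-968800 + \left(\left(\left(Z - 75\right) + 47\right) + x{\left(-5,19 \right)} \left(-496\right)\right)} = \frac{1}{-968800 + \left(\left(\left(-72 - 75\right) + 47\right) + 19 \left(-3 - 5\right) \left(5 - 5\right) \left(-496\right)\right)} = \frac{1}{-968800 + \left(\left(-147 + 47\right) + 19 \left(-8\right) 0 \left(-496\right)\right)} = \frac{1}{-968800 + \left(-100 + 0 \left(-496\right)\right)} = \frac{1}{-968800 + \left(-100 + 0\right)} = \frac{1}{-968800 - 100} = \frac{1}{-968900} = - \frac{1}{968900}$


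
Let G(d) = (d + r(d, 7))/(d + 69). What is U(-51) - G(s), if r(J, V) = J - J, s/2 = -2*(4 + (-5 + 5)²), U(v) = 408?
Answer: 21640/53 ≈ 408.30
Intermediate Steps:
s = -16 (s = 2*(-2*(4 + (-5 + 5)²)) = 2*(-2*(4 + 0²)) = 2*(-2*(4 + 0)) = 2*(-2*4) = 2*(-8) = -16)
r(J, V) = 0
G(d) = d/(69 + d) (G(d) = (d + 0)/(d + 69) = d/(69 + d))
U(-51) - G(s) = 408 - (-16)/(69 - 16) = 408 - (-16)/53 = 408 - 1*(-16/53) = 408 + 16/53 = 21640/53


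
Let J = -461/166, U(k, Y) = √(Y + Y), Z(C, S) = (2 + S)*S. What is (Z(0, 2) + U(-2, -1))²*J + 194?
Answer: 1811/83 - 3688*I*√2/83 ≈ 21.819 - 62.839*I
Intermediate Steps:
Z(C, S) = S*(2 + S)
U(k, Y) = √2*√Y (U(k, Y) = √(2*Y) = √2*√Y)
J = -461/166 (J = -461*1/166 = -461/166 ≈ -2.7771)
(Z(0, 2) + U(-2, -1))²*J + 194 = (2*(2 + 2) + √2*√(-1))²*(-461/166) + 194 = (2*4 + √2*I)²*(-461/166) + 194 = (8 + I*√2)²*(-461/166) + 194 = -461*(8 + I*√2)²/166 + 194 = 194 - 461*(8 + I*√2)²/166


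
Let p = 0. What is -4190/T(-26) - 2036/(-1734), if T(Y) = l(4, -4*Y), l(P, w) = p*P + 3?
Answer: -1209892/867 ≈ -1395.5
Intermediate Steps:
l(P, w) = 3 (l(P, w) = 0*P + 3 = 0 + 3 = 3)
T(Y) = 3
-4190/T(-26) - 2036/(-1734) = -4190/3 - 2036/(-1734) = -4190*⅓ - 2036*(-1/1734) = -4190/3 + 1018/867 = -1209892/867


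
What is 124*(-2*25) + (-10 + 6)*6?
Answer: -6224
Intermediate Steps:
124*(-2*25) + (-10 + 6)*6 = 124*(-50) - 4*6 = -6200 - 24 = -6224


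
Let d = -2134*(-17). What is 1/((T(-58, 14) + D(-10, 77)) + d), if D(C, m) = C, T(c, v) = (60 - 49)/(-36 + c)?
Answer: 94/3409181 ≈ 2.7573e-5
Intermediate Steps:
T(c, v) = 11/(-36 + c)
d = 36278
1/((T(-58, 14) + D(-10, 77)) + d) = 1/((11/(-36 - 58) - 10) + 36278) = 1/((11/(-94) - 10) + 36278) = 1/((11*(-1/94) - 10) + 36278) = 1/((-11/94 - 10) + 36278) = 1/(-951/94 + 36278) = 1/(3409181/94) = 94/3409181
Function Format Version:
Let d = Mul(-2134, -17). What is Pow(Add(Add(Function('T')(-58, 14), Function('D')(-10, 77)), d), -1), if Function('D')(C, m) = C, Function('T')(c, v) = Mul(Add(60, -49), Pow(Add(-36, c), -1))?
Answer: Rational(94, 3409181) ≈ 2.7573e-5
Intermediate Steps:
Function('T')(c, v) = Mul(11, Pow(Add(-36, c), -1))
d = 36278
Pow(Add(Add(Function('T')(-58, 14), Function('D')(-10, 77)), d), -1) = Pow(Add(Add(Mul(11, Pow(Add(-36, -58), -1)), -10), 36278), -1) = Pow(Add(Add(Mul(11, Pow(-94, -1)), -10), 36278), -1) = Pow(Add(Add(Mul(11, Rational(-1, 94)), -10), 36278), -1) = Pow(Add(Add(Rational(-11, 94), -10), 36278), -1) = Pow(Add(Rational(-951, 94), 36278), -1) = Pow(Rational(3409181, 94), -1) = Rational(94, 3409181)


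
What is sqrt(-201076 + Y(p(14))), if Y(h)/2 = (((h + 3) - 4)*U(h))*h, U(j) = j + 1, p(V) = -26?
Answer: 4*I*sqrt(14761) ≈ 485.98*I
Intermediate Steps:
U(j) = 1 + j
Y(h) = 2*h*(1 + h)*(-1 + h) (Y(h) = 2*((((h + 3) - 4)*(1 + h))*h) = 2*((((3 + h) - 4)*(1 + h))*h) = 2*(((-1 + h)*(1 + h))*h) = 2*(((1 + h)*(-1 + h))*h) = 2*(h*(1 + h)*(-1 + h)) = 2*h*(1 + h)*(-1 + h))
sqrt(-201076 + Y(p(14))) = sqrt(-201076 + 2*(-26)*(-1 + (-26)**2)) = sqrt(-201076 + 2*(-26)*(-1 + 676)) = sqrt(-201076 + 2*(-26)*675) = sqrt(-201076 - 35100) = sqrt(-236176) = 4*I*sqrt(14761)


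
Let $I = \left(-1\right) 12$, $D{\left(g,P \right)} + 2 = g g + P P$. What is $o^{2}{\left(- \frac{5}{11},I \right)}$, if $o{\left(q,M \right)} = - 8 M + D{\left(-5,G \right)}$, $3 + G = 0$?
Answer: $16384$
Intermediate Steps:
$G = -3$ ($G = -3 + 0 = -3$)
$D{\left(g,P \right)} = -2 + P^{2} + g^{2}$ ($D{\left(g,P \right)} = -2 + \left(g g + P P\right) = -2 + \left(g^{2} + P^{2}\right) = -2 + \left(P^{2} + g^{2}\right) = -2 + P^{2} + g^{2}$)
$I = -12$
$o{\left(q,M \right)} = 32 - 8 M$ ($o{\left(q,M \right)} = - 8 M + \left(-2 + \left(-3\right)^{2} + \left(-5\right)^{2}\right) = - 8 M + \left(-2 + 9 + 25\right) = - 8 M + 32 = 32 - 8 M$)
$o^{2}{\left(- \frac{5}{11},I \right)} = \left(32 - -96\right)^{2} = \left(32 + 96\right)^{2} = 128^{2} = 16384$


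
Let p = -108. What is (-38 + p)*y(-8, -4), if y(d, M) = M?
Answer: 584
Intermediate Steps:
(-38 + p)*y(-8, -4) = (-38 - 108)*(-4) = -146*(-4) = 584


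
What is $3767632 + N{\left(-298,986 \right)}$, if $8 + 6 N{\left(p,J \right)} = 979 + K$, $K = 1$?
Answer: $3767794$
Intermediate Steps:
$N{\left(p,J \right)} = 162$ ($N{\left(p,J \right)} = - \frac{4}{3} + \frac{979 + 1}{6} = - \frac{4}{3} + \frac{1}{6} \cdot 980 = - \frac{4}{3} + \frac{490}{3} = 162$)
$3767632 + N{\left(-298,986 \right)} = 3767632 + 162 = 3767794$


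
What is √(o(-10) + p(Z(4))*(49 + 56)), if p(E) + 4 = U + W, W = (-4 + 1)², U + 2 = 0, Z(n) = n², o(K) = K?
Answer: √305 ≈ 17.464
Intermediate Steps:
U = -2 (U = -2 + 0 = -2)
W = 9 (W = (-3)² = 9)
p(E) = 3 (p(E) = -4 + (-2 + 9) = -4 + 7 = 3)
√(o(-10) + p(Z(4))*(49 + 56)) = √(-10 + 3*(49 + 56)) = √(-10 + 3*105) = √(-10 + 315) = √305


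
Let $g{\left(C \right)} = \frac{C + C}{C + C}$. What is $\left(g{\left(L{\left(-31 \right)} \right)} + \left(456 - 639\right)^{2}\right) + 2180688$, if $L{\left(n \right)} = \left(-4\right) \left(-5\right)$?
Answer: $2214178$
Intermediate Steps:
$L{\left(n \right)} = 20$
$g{\left(C \right)} = 1$ ($g{\left(C \right)} = \frac{2 C}{2 C} = 2 C \frac{1}{2 C} = 1$)
$\left(g{\left(L{\left(-31 \right)} \right)} + \left(456 - 639\right)^{2}\right) + 2180688 = \left(1 + \left(456 - 639\right)^{2}\right) + 2180688 = \left(1 + \left(-183\right)^{2}\right) + 2180688 = \left(1 + 33489\right) + 2180688 = 33490 + 2180688 = 2214178$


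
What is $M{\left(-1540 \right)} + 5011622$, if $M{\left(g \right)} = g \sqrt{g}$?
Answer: $5011622 - 3080 i \sqrt{385} \approx 5.0116 \cdot 10^{6} - 60434.0 i$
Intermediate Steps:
$M{\left(g \right)} = g^{\frac{3}{2}}$
$M{\left(-1540 \right)} + 5011622 = \left(-1540\right)^{\frac{3}{2}} + 5011622 = - 3080 i \sqrt{385} + 5011622 = 5011622 - 3080 i \sqrt{385}$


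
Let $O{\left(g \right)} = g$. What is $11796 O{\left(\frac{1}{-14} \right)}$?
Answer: $- \frac{5898}{7} \approx -842.57$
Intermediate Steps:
$11796 O{\left(\frac{1}{-14} \right)} = \frac{11796}{-14} = 11796 \left(- \frac{1}{14}\right) = - \frac{5898}{7}$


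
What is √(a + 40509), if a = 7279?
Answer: 2*√11947 ≈ 218.60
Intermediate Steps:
√(a + 40509) = √(7279 + 40509) = √47788 = 2*√11947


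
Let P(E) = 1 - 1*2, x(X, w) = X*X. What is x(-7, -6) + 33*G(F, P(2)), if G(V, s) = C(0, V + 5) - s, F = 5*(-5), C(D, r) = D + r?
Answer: -578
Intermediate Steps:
x(X, w) = X²
P(E) = -1 (P(E) = 1 - 2 = -1)
F = -25
G(V, s) = 5 + V - s (G(V, s) = (0 + (V + 5)) - s = (0 + (5 + V)) - s = (5 + V) - s = 5 + V - s)
x(-7, -6) + 33*G(F, P(2)) = (-7)² + 33*(5 - 25 - 1*(-1)) = 49 + 33*(5 - 25 + 1) = 49 + 33*(-19) = 49 - 627 = -578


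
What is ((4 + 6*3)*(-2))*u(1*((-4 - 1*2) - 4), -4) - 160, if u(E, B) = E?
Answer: 280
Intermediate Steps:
((4 + 6*3)*(-2))*u(1*((-4 - 1*2) - 4), -4) - 160 = ((4 + 6*3)*(-2))*(1*((-4 - 1*2) - 4)) - 160 = ((4 + 18)*(-2))*(1*((-4 - 2) - 4)) - 160 = (22*(-2))*(1*(-6 - 4)) - 160 = -44*(-10) - 160 = 440 - 160 = 280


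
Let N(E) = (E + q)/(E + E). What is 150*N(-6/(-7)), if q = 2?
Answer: 250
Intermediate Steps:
N(E) = (2 + E)/(2*E) (N(E) = (E + 2)/(E + E) = (2 + E)/((2*E)) = (2 + E)*(1/(2*E)) = (2 + E)/(2*E))
150*N(-6/(-7)) = 150*((2 - 6/(-7))/(2*((-6/(-7))))) = 150*((2 - 6*(-⅐))/(2*((-6*(-⅐))))) = 150*((2 + 6/7)/(2*(6/7))) = 150*((½)*(7/6)*(20/7)) = 150*(5/3) = 250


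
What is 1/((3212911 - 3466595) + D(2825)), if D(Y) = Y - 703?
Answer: -1/251562 ≈ -3.9752e-6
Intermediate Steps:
D(Y) = -703 + Y
1/((3212911 - 3466595) + D(2825)) = 1/((3212911 - 3466595) + (-703 + 2825)) = 1/(-253684 + 2122) = 1/(-251562) = -1/251562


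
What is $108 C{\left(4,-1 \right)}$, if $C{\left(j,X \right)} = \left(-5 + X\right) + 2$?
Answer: $-432$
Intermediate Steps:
$C{\left(j,X \right)} = -3 + X$
$108 C{\left(4,-1 \right)} = 108 \left(-3 - 1\right) = 108 \left(-4\right) = -432$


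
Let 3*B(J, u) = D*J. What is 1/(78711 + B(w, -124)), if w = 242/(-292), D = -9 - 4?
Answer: 438/34476991 ≈ 1.2704e-5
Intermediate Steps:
D = -13
w = -121/146 (w = 242*(-1/292) = -121/146 ≈ -0.82877)
B(J, u) = -13*J/3 (B(J, u) = (-13*J)/3 = -13*J/3)
1/(78711 + B(w, -124)) = 1/(78711 - 13/3*(-121/146)) = 1/(78711 + 1573/438) = 1/(34476991/438) = 438/34476991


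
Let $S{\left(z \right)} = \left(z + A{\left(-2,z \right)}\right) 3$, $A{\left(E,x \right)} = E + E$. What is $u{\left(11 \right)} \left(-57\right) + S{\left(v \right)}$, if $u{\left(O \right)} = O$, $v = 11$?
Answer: $-606$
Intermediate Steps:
$A{\left(E,x \right)} = 2 E$
$S{\left(z \right)} = -12 + 3 z$ ($S{\left(z \right)} = \left(z + 2 \left(-2\right)\right) 3 = \left(z - 4\right) 3 = \left(-4 + z\right) 3 = -12 + 3 z$)
$u{\left(11 \right)} \left(-57\right) + S{\left(v \right)} = 11 \left(-57\right) + \left(-12 + 3 \cdot 11\right) = -627 + \left(-12 + 33\right) = -627 + 21 = -606$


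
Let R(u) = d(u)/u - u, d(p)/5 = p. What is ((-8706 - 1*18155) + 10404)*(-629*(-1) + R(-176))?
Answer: -13330170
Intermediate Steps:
d(p) = 5*p
R(u) = 5 - u (R(u) = (5*u)/u - u = 5 - u)
((-8706 - 1*18155) + 10404)*(-629*(-1) + R(-176)) = ((-8706 - 1*18155) + 10404)*(-629*(-1) + (5 - 1*(-176))) = ((-8706 - 18155) + 10404)*(629 + (5 + 176)) = (-26861 + 10404)*(629 + 181) = -16457*810 = -13330170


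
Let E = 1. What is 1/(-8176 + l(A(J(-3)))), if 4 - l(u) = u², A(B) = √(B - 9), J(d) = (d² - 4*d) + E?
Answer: -1/8185 ≈ -0.00012217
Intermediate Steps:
J(d) = 1 + d² - 4*d (J(d) = (d² - 4*d) + 1 = 1 + d² - 4*d)
A(B) = √(-9 + B)
l(u) = 4 - u²
1/(-8176 + l(A(J(-3)))) = 1/(-8176 + (4 - (√(-9 + (1 + (-3)² - 4*(-3))))²)) = 1/(-8176 + (4 - (√(-9 + (1 + 9 + 12)))²)) = 1/(-8176 + (4 - (√(-9 + 22))²)) = 1/(-8176 + (4 - (√13)²)) = 1/(-8176 + (4 - 1*13)) = 1/(-8176 + (4 - 13)) = 1/(-8176 - 9) = 1/(-8185) = -1/8185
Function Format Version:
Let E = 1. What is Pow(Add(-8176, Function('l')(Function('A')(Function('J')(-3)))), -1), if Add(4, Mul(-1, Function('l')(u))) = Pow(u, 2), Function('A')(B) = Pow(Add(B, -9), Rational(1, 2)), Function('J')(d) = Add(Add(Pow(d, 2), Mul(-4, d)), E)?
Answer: Rational(-1, 8185) ≈ -0.00012217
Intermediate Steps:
Function('J')(d) = Add(1, Pow(d, 2), Mul(-4, d)) (Function('J')(d) = Add(Add(Pow(d, 2), Mul(-4, d)), 1) = Add(1, Pow(d, 2), Mul(-4, d)))
Function('A')(B) = Pow(Add(-9, B), Rational(1, 2))
Function('l')(u) = Add(4, Mul(-1, Pow(u, 2)))
Pow(Add(-8176, Function('l')(Function('A')(Function('J')(-3)))), -1) = Pow(Add(-8176, Add(4, Mul(-1, Pow(Pow(Add(-9, Add(1, Pow(-3, 2), Mul(-4, -3))), Rational(1, 2)), 2)))), -1) = Pow(Add(-8176, Add(4, Mul(-1, Pow(Pow(Add(-9, Add(1, 9, 12)), Rational(1, 2)), 2)))), -1) = Pow(Add(-8176, Add(4, Mul(-1, Pow(Pow(Add(-9, 22), Rational(1, 2)), 2)))), -1) = Pow(Add(-8176, Add(4, Mul(-1, Pow(Pow(13, Rational(1, 2)), 2)))), -1) = Pow(Add(-8176, Add(4, Mul(-1, 13))), -1) = Pow(Add(-8176, Add(4, -13)), -1) = Pow(Add(-8176, -9), -1) = Pow(-8185, -1) = Rational(-1, 8185)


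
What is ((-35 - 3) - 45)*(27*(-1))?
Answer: 2241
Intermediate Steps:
((-35 - 3) - 45)*(27*(-1)) = (-38 - 45)*(-27) = -83*(-27) = 2241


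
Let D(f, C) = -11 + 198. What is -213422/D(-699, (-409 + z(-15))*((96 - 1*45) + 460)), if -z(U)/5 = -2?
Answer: -19402/17 ≈ -1141.3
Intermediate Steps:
z(U) = 10 (z(U) = -5*(-2) = 10)
D(f, C) = 187
-213422/D(-699, (-409 + z(-15))*((96 - 1*45) + 460)) = -213422/187 = -213422*1/187 = -19402/17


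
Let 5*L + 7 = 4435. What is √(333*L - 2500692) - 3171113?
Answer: -3171113 + 2*I*√13786170/5 ≈ -3.1711e+6 + 1485.2*I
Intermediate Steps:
L = 4428/5 (L = -7/5 + (⅕)*4435 = -7/5 + 887 = 4428/5 ≈ 885.60)
√(333*L - 2500692) - 3171113 = √(333*(4428/5) - 2500692) - 3171113 = √(1474524/5 - 2500692) - 3171113 = √(-11028936/5) - 3171113 = 2*I*√13786170/5 - 3171113 = -3171113 + 2*I*√13786170/5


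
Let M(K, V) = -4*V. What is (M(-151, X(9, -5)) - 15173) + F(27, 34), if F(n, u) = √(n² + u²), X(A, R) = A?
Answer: -15209 + √1885 ≈ -15166.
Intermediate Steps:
(M(-151, X(9, -5)) - 15173) + F(27, 34) = (-4*9 - 15173) + √(27² + 34²) = (-36 - 15173) + √(729 + 1156) = -15209 + √1885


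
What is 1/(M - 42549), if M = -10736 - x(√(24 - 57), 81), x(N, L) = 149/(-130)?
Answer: -130/6926901 ≈ -1.8767e-5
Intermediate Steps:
x(N, L) = -149/130 (x(N, L) = 149*(-1/130) = -149/130)
M = -1395531/130 (M = -10736 - 1*(-149/130) = -10736 + 149/130 = -1395531/130 ≈ -10735.)
1/(M - 42549) = 1/(-1395531/130 - 42549) = 1/(-6926901/130) = -130/6926901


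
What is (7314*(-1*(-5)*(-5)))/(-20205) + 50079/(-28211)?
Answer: 276435677/38000217 ≈ 7.2746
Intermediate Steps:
(7314*(-1*(-5)*(-5)))/(-20205) + 50079/(-28211) = (7314*(5*(-5)))*(-1/20205) + 50079*(-1/28211) = (7314*(-25))*(-1/20205) - 50079/28211 = -182850*(-1/20205) - 50079/28211 = 12190/1347 - 50079/28211 = 276435677/38000217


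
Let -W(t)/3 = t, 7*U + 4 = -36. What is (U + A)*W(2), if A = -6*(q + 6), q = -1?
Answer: 1500/7 ≈ 214.29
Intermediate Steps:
U = -40/7 (U = -4/7 + (⅐)*(-36) = -4/7 - 36/7 = -40/7 ≈ -5.7143)
W(t) = -3*t
A = -30 (A = -6*(-1 + 6) = -6*5 = -30)
(U + A)*W(2) = (-40/7 - 30)*(-3*2) = -250/7*(-6) = 1500/7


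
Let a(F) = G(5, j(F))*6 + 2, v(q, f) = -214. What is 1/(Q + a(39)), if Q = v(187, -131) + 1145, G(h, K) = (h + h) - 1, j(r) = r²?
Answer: 1/987 ≈ 0.0010132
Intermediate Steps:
G(h, K) = -1 + 2*h (G(h, K) = 2*h - 1 = -1 + 2*h)
Q = 931 (Q = -214 + 1145 = 931)
a(F) = 56 (a(F) = (-1 + 2*5)*6 + 2 = (-1 + 10)*6 + 2 = 9*6 + 2 = 54 + 2 = 56)
1/(Q + a(39)) = 1/(931 + 56) = 1/987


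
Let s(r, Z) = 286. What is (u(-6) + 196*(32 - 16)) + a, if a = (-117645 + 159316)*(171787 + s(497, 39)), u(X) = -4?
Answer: 7170457115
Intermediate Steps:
a = 7170453983 (a = (-117645 + 159316)*(171787 + 286) = 41671*172073 = 7170453983)
(u(-6) + 196*(32 - 16)) + a = (-4 + 196*(32 - 16)) + 7170453983 = (-4 + 196*16) + 7170453983 = (-4 + 3136) + 7170453983 = 3132 + 7170453983 = 7170457115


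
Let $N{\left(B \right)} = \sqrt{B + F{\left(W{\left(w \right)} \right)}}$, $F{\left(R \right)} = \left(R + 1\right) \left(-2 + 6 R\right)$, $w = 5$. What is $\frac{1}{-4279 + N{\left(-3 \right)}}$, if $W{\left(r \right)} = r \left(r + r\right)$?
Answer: $- \frac{4279}{18294646} - \frac{\sqrt{15195}}{18294646} \approx -0.00024063$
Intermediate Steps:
$W{\left(r \right)} = 2 r^{2}$ ($W{\left(r \right)} = r 2 r = 2 r^{2}$)
$F{\left(R \right)} = \left(1 + R\right) \left(-2 + 6 R\right)$
$N{\left(B \right)} = \sqrt{15198 + B}$ ($N{\left(B \right)} = \sqrt{B + \left(-2 + 4 \cdot 2 \cdot 5^{2} + 6 \left(2 \cdot 5^{2}\right)^{2}\right)} = \sqrt{B + \left(-2 + 4 \cdot 2 \cdot 25 + 6 \left(2 \cdot 25\right)^{2}\right)} = \sqrt{B + \left(-2 + 4 \cdot 50 + 6 \cdot 50^{2}\right)} = \sqrt{B + \left(-2 + 200 + 6 \cdot 2500\right)} = \sqrt{B + \left(-2 + 200 + 15000\right)} = \sqrt{B + 15198} = \sqrt{15198 + B}$)
$\frac{1}{-4279 + N{\left(-3 \right)}} = \frac{1}{-4279 + \sqrt{15198 - 3}} = \frac{1}{-4279 + \sqrt{15195}}$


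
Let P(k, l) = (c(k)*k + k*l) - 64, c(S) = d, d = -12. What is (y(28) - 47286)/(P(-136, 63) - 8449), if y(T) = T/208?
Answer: 2458865/803348 ≈ 3.0608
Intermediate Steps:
c(S) = -12
y(T) = T/208 (y(T) = T*(1/208) = T/208)
P(k, l) = -64 - 12*k + k*l (P(k, l) = (-12*k + k*l) - 64 = -64 - 12*k + k*l)
(y(28) - 47286)/(P(-136, 63) - 8449) = ((1/208)*28 - 47286)/((-64 - 12*(-136) - 136*63) - 8449) = (7/52 - 47286)/((-64 + 1632 - 8568) - 8449) = -2458865/(52*(-7000 - 8449)) = -2458865/52/(-15449) = -2458865/52*(-1/15449) = 2458865/803348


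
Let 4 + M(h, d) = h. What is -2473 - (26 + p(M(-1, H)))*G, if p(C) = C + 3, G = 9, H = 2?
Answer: -2689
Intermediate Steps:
M(h, d) = -4 + h
p(C) = 3 + C
-2473 - (26 + p(M(-1, H)))*G = -2473 - (26 + (3 + (-4 - 1)))*9 = -2473 - (26 + (3 - 5))*9 = -2473 - (26 - 2)*9 = -2473 - 24*9 = -2473 - 1*216 = -2473 - 216 = -2689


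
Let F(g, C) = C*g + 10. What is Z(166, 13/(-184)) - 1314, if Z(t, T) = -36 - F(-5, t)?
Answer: -530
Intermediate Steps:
F(g, C) = 10 + C*g
Z(t, T) = -46 + 5*t (Z(t, T) = -36 - (10 + t*(-5)) = -36 - (10 - 5*t) = -36 + (-10 + 5*t) = -46 + 5*t)
Z(166, 13/(-184)) - 1314 = (-46 + 5*166) - 1314 = (-46 + 830) - 1314 = 784 - 1314 = -530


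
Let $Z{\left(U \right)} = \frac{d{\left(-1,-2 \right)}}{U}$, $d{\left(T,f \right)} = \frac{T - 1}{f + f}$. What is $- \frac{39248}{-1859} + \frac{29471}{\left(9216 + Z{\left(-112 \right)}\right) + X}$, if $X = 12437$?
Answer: $\frac{18421421104}{819695799} \approx 22.473$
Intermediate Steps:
$d{\left(T,f \right)} = \frac{-1 + T}{2 f}$
$Z{\left(U \right)} = \frac{1}{2 U}$ ($Z{\left(U \right)} = \frac{\frac{1}{2} \frac{1}{-2} \left(-1 - 1\right)}{U} = \frac{\frac{1}{2} \left(- \frac{1}{2}\right) \left(-2\right)}{U} = \frac{1}{2 U}$)
$- \frac{39248}{-1859} + \frac{29471}{\left(9216 + Z{\left(-112 \right)}\right) + X} = - \frac{39248}{-1859} + \frac{29471}{\left(9216 + \frac{1}{2 \left(-112\right)}\right) + 12437} = \left(-39248\right) \left(- \frac{1}{1859}\right) + \frac{29471}{\left(9216 + \frac{1}{2} \left(- \frac{1}{112}\right)\right) + 12437} = \frac{3568}{169} + \frac{29471}{\left(9216 - \frac{1}{224}\right) + 12437} = \frac{3568}{169} + \frac{29471}{\frac{2064383}{224} + 12437} = \frac{3568}{169} + \frac{29471}{\frac{4850271}{224}} = \frac{3568}{169} + 29471 \cdot \frac{224}{4850271} = \frac{3568}{169} + \frac{6601504}{4850271} = \frac{18421421104}{819695799}$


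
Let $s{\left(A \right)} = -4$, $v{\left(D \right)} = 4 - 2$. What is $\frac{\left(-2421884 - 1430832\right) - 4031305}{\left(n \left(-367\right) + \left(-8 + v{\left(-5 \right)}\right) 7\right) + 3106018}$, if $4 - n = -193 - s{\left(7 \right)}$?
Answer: $- \frac{2628007}{1011715} \approx -2.5976$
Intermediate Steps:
$v{\left(D \right)} = 2$ ($v{\left(D \right)} = 4 - 2 = 2$)
$n = 193$ ($n = 4 - \left(-193 - -4\right) = 4 - \left(-193 + 4\right) = 4 - -189 = 4 + 189 = 193$)
$\frac{\left(-2421884 - 1430832\right) - 4031305}{\left(n \left(-367\right) + \left(-8 + v{\left(-5 \right)}\right) 7\right) + 3106018} = \frac{\left(-2421884 - 1430832\right) - 4031305}{\left(193 \left(-367\right) + \left(-8 + 2\right) 7\right) + 3106018} = \frac{-3852716 - 4031305}{\left(-70831 - 42\right) + 3106018} = - \frac{7884021}{\left(-70831 - 42\right) + 3106018} = - \frac{7884021}{-70873 + 3106018} = - \frac{7884021}{3035145} = \left(-7884021\right) \frac{1}{3035145} = - \frac{2628007}{1011715}$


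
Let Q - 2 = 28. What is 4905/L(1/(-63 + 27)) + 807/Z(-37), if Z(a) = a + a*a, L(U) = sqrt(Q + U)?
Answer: 269/444 + 29430*sqrt(1079)/1079 ≈ 896.55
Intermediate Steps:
Q = 30 (Q = 2 + 28 = 30)
L(U) = sqrt(30 + U)
Z(a) = a + a**2
4905/L(1/(-63 + 27)) + 807/Z(-37) = 4905/(sqrt(30 + 1/(-63 + 27))) + 807/((-37*(1 - 37))) = 4905/(sqrt(30 + 1/(-36))) + 807/((-37*(-36))) = 4905/(sqrt(30 - 1/36)) + 807/1332 = 4905/(sqrt(1079/36)) + 807*(1/1332) = 4905/((sqrt(1079)/6)) + 269/444 = 4905*(6*sqrt(1079)/1079) + 269/444 = 29430*sqrt(1079)/1079 + 269/444 = 269/444 + 29430*sqrt(1079)/1079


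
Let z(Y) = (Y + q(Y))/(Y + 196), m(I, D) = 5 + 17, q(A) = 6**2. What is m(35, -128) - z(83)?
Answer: 6019/279 ≈ 21.573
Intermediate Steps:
q(A) = 36
m(I, D) = 22
z(Y) = (36 + Y)/(196 + Y) (z(Y) = (Y + 36)/(Y + 196) = (36 + Y)/(196 + Y))
m(35, -128) - z(83) = 22 - (36 + 83)/(196 + 83) = 22 - 119/279 = 6019/279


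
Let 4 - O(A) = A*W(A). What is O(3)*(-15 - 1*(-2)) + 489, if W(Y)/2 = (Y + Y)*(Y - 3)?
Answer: 437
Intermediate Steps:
W(Y) = 4*Y*(-3 + Y) (W(Y) = 2*((Y + Y)*(Y - 3)) = 2*((2*Y)*(-3 + Y)) = 2*(2*Y*(-3 + Y)) = 4*Y*(-3 + Y))
O(A) = 4 - 4*A²*(-3 + A) (O(A) = 4 - A*4*A*(-3 + A) = 4 - 4*A²*(-3 + A))
O(3)*(-15 - 1*(-2)) + 489 = (4 + 4*3²*(3 - 1*3))*(-15 - 1*(-2)) + 489 = (4 + 4*9*(3 - 3))*(-15 + 2) + 489 = (4 + 4*9*0)*(-13) + 489 = (4 + 0)*(-13) + 489 = 4*(-13) + 489 = -52 + 489 = 437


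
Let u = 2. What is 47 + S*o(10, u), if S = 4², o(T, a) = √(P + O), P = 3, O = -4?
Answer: 47 + 16*I ≈ 47.0 + 16.0*I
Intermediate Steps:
o(T, a) = I (o(T, a) = √(3 - 4) = √(-1) = I)
S = 16
47 + S*o(10, u) = 47 + 16*I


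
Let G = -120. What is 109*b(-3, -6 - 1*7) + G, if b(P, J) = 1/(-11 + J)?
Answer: -2989/24 ≈ -124.54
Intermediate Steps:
109*b(-3, -6 - 1*7) + G = 109/(-11 + (-6 - 1*7)) - 120 = 109/(-11 + (-6 - 7)) - 120 = 109/(-11 - 13) - 120 = 109/(-24) - 120 = 109*(-1/24) - 120 = -109/24 - 120 = -2989/24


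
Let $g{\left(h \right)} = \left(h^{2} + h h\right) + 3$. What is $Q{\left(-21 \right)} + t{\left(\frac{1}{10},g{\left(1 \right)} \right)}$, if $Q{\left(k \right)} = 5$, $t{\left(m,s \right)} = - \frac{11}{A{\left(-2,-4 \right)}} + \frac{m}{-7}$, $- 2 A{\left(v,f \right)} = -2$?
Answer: $- \frac{421}{70} \approx -6.0143$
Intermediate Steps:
$A{\left(v,f \right)} = 1$ ($A{\left(v,f \right)} = \left(- \frac{1}{2}\right) \left(-2\right) = 1$)
$g{\left(h \right)} = 3 + 2 h^{2}$ ($g{\left(h \right)} = \left(h^{2} + h^{2}\right) + 3 = 2 h^{2} + 3 = 3 + 2 h^{2}$)
$t{\left(m,s \right)} = -11 - \frac{m}{7}$ ($t{\left(m,s \right)} = - \frac{11}{1} + \frac{m}{-7} = \left(-11\right) 1 + m \left(- \frac{1}{7}\right) = -11 - \frac{m}{7}$)
$Q{\left(-21 \right)} + t{\left(\frac{1}{10},g{\left(1 \right)} \right)} = 5 - \left(11 + \frac{1}{7 \cdot 10}\right) = 5 - \frac{771}{70} = - \frac{421}{70}$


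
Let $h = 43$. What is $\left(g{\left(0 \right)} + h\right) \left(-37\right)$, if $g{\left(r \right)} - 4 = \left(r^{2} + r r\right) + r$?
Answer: $-1739$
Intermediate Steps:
$g{\left(r \right)} = 4 + r + 2 r^{2}$ ($g{\left(r \right)} = 4 + \left(\left(r^{2} + r r\right) + r\right) = 4 + \left(\left(r^{2} + r^{2}\right) + r\right) = 4 + \left(2 r^{2} + r\right) = 4 + \left(r + 2 r^{2}\right) = 4 + r + 2 r^{2}$)
$\left(g{\left(0 \right)} + h\right) \left(-37\right) = \left(\left(4 + 0 + 2 \cdot 0^{2}\right) + 43\right) \left(-37\right) = \left(\left(4 + 0 + 2 \cdot 0\right) + 43\right) \left(-37\right) = \left(\left(4 + 0 + 0\right) + 43\right) \left(-37\right) = \left(4 + 43\right) \left(-37\right) = 47 \left(-37\right) = -1739$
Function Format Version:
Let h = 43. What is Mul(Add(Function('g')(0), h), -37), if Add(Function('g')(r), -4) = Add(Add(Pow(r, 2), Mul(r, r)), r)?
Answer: -1739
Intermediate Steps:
Function('g')(r) = Add(4, r, Mul(2, Pow(r, 2))) (Function('g')(r) = Add(4, Add(Add(Pow(r, 2), Mul(r, r)), r)) = Add(4, Add(Add(Pow(r, 2), Pow(r, 2)), r)) = Add(4, Add(Mul(2, Pow(r, 2)), r)) = Add(4, Add(r, Mul(2, Pow(r, 2)))) = Add(4, r, Mul(2, Pow(r, 2))))
Mul(Add(Function('g')(0), h), -37) = Mul(Add(Add(4, 0, Mul(2, Pow(0, 2))), 43), -37) = Mul(Add(Add(4, 0, Mul(2, 0)), 43), -37) = Mul(Add(Add(4, 0, 0), 43), -37) = Mul(Add(4, 43), -37) = Mul(47, -37) = -1739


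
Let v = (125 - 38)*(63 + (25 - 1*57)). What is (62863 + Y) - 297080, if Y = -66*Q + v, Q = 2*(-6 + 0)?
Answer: -230728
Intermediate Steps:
v = 2697 (v = 87*(63 + (25 - 57)) = 87*(63 - 32) = 87*31 = 2697)
Q = -12 (Q = 2*(-6) = -12)
Y = 3489 (Y = -66*(-12) + 2697 = 792 + 2697 = 3489)
(62863 + Y) - 297080 = (62863 + 3489) - 297080 = 66352 - 297080 = -230728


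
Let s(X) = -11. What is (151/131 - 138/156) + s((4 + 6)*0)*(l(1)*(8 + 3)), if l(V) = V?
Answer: -411213/3406 ≈ -120.73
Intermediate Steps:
(151/131 - 138/156) + s((4 + 6)*0)*(l(1)*(8 + 3)) = (151/131 - 138/156) - 11*(8 + 3) = (151*(1/131) - 138*1/156) - 11*11 = (151/131 - 23/26) - 11*11 = 913/3406 - 121 = -411213/3406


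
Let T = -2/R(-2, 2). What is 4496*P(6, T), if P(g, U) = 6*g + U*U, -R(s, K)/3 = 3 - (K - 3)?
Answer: 1457828/9 ≈ 1.6198e+5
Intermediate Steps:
R(s, K) = -18 + 3*K (R(s, K) = -3*(3 - (K - 3)) = -3*(3 - (-3 + K)) = -3*(3 + (3 - K)) = -3*(6 - K) = -18 + 3*K)
T = 1/6 (T = -2/(-18 + 3*2) = -2/(-18 + 6) = -2/(-12) = -2*(-1/12) = 1/6 ≈ 0.16667)
P(g, U) = U**2 + 6*g (P(g, U) = 6*g + U**2 = U**2 + 6*g)
4496*P(6, T) = 4496*((1/6)**2 + 6*6) = 4496*(1/36 + 36) = 4496*(1297/36) = 1457828/9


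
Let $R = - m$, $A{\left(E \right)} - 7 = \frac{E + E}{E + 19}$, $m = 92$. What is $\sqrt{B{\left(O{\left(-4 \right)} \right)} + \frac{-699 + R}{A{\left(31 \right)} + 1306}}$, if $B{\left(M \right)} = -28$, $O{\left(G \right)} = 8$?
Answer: $\frac{i \sqrt{5638458}}{444} \approx 5.3481 i$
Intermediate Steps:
$A{\left(E \right)} = 7 + \frac{2 E}{19 + E}$ ($A{\left(E \right)} = 7 + \frac{E + E}{E + 19} = 7 + \frac{2 E}{19 + E}$)
$R = -92$ ($R = \left(-1\right) 92 = -92$)
$\sqrt{B{\left(O{\left(-4 \right)} \right)} + \frac{-699 + R}{A{\left(31 \right)} + 1306}} = \sqrt{-28 + \frac{-699 - 92}{\frac{133 + 9 \cdot 31}{19 + 31} + 1306}} = \sqrt{-28 - \frac{791}{\frac{133 + 279}{50} + 1306}} = \sqrt{-28 - \frac{791}{\frac{1}{50} \cdot 412 + 1306}} = \sqrt{-28 - \frac{791}{\frac{206}{25} + 1306}} = \sqrt{-28 - \frac{791}{\frac{32856}{25}}} = \sqrt{-28 - \frac{19775}{32856}} = \sqrt{- \frac{939743}{32856}} = \frac{i \sqrt{5638458}}{444}$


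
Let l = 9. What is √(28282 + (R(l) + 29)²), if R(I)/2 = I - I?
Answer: √29123 ≈ 170.65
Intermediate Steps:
R(I) = 0 (R(I) = 2*(I - I) = 2*0 = 0)
√(28282 + (R(l) + 29)²) = √(28282 + (0 + 29)²) = √(28282 + 29²) = √(28282 + 841) = √29123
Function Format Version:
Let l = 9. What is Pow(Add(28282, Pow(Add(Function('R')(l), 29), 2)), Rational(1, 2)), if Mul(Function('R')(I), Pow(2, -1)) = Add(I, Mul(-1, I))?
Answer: Pow(29123, Rational(1, 2)) ≈ 170.65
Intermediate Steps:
Function('R')(I) = 0 (Function('R')(I) = Mul(2, Add(I, Mul(-1, I))) = Mul(2, 0) = 0)
Pow(Add(28282, Pow(Add(Function('R')(l), 29), 2)), Rational(1, 2)) = Pow(Add(28282, Pow(Add(0, 29), 2)), Rational(1, 2)) = Pow(Add(28282, Pow(29, 2)), Rational(1, 2)) = Pow(Add(28282, 841), Rational(1, 2)) = Pow(29123, Rational(1, 2))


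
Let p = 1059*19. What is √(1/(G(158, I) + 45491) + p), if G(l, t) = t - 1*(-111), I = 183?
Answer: √42178972759010/45785 ≈ 141.85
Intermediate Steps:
G(l, t) = 111 + t (G(l, t) = t + 111 = 111 + t)
p = 20121
√(1/(G(158, I) + 45491) + p) = √(1/((111 + 183) + 45491) + 20121) = √(1/(294 + 45491) + 20121) = √(1/45785 + 20121) = √(921239986/45785) = √42178972759010/45785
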